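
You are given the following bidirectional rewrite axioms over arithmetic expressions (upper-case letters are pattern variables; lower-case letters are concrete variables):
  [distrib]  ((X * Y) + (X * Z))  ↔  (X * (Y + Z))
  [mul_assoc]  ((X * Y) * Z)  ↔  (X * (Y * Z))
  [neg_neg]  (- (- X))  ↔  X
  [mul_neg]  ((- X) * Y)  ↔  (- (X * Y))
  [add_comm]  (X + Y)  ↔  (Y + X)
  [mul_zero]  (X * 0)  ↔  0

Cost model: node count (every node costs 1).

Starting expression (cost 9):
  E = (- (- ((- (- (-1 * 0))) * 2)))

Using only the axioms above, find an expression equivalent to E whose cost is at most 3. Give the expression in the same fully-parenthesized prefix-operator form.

step 1: mul_zero (→) rewrites (-1 * 0) into 0, now (- (- ((- (- 0)) * 2)))
step 2: neg_neg (→) rewrites (- (- ((- (- 0)) * 2))) into ((- (- 0)) * 2)
step 3: neg_neg (→) rewrites (- (- 0)) into 0, reaching cost 3 (bound 3)

(0 * 2)   [cost 3]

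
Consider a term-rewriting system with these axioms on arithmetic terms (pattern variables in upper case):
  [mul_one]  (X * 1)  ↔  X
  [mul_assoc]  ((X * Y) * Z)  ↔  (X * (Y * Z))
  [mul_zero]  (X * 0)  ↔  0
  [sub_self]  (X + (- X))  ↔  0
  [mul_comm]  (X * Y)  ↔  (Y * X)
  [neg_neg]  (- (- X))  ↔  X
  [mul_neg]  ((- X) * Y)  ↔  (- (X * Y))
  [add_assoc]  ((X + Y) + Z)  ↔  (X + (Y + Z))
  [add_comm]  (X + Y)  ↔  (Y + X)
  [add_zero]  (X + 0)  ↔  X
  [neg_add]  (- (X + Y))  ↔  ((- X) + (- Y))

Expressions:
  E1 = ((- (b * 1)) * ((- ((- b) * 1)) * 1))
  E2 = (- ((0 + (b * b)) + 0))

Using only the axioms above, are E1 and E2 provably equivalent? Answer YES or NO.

YES

1. [mul_one →] ((- ((- b) * 1)) * 1)  →  (- ((- b) * 1));  E1 = ((- (b * 1)) * (- ((- b) * 1)))
2. [mul_one →] (b * 1)  →  b;  E1 = ((- b) * (- ((- b) * 1)))
3. [mul_one →] ((- b) * 1)  →  (- b);  E1 = ((- b) * (- (- b)))
4. [mul_neg →] ((- b) * (- (- b)))  →  (- (b * (- (- b))))
5. [neg_neg →] (- (- b))  →  b;  E1 = (- (b * b))
6. [add_zero ←] (b * b)  →  ((b * b) + 0);  E1 = (- ((b * b) + 0))
7. [add_zero ←] ((b * b) + 0)  →  (((b * b) + 0) + 0);  E1 = (- (((b * b) + 0) + 0))
8. [add_comm →] ((b * b) + 0)  →  (0 + (b * b));  this is E2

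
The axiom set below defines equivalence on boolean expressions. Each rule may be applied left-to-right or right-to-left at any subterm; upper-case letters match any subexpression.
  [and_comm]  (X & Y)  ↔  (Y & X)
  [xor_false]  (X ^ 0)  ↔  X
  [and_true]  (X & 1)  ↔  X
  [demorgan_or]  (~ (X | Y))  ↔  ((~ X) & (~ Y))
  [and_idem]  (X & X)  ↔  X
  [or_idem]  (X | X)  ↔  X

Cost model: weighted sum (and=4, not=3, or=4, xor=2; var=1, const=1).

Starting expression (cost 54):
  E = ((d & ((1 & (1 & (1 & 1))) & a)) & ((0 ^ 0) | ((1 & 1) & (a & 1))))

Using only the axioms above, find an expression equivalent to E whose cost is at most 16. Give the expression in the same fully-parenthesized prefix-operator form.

step 1: and_idem (→) rewrites (1 & 1) into 1, now ((d & ((1 & (1 & 1)) & a)) & ((0 ^ 0) | ((1 & 1) & (a & 1))))
step 2: and_idem (→) rewrites (1 & 1) into 1, now ((d & ((1 & 1) & a)) & ((0 ^ 0) | ((1 & 1) & (a & 1))))
step 3: and_comm (→) rewrites ((1 & 1) & a) into (a & (1 & 1)), now ((d & (a & (1 & 1))) & ((0 ^ 0) | ((1 & 1) & (a & 1))))
step 4: and_idem (→) rewrites (1 & 1) into 1, now ((d & (a & 1)) & ((0 ^ 0) | ((1 & 1) & (a & 1))))
step 5: and_comm (→) rewrites ((1 & 1) & (a & 1)) into ((a & 1) & (1 & 1)), now ((d & (a & 1)) & ((0 ^ 0) | ((a & 1) & (1 & 1))))
step 6: and_true (→) rewrites (a & 1) into a, now ((d & (a & 1)) & ((0 ^ 0) | (a & (1 & 1))))
step 7: and_true (→) rewrites (1 & 1) into 1, now ((d & (a & 1)) & ((0 ^ 0) | (a & 1)))
step 8: and_true (→) rewrites (a & 1) into a, now ((d & a) & ((0 ^ 0) | (a & 1)))
step 9: xor_false (→) rewrites (0 ^ 0) into 0, now ((d & a) & (0 | (a & 1)))
step 10: and_true (→) rewrites (a & 1) into a, reaching cost 16 (bound 16)

((d & a) & (0 | a))   [cost 16]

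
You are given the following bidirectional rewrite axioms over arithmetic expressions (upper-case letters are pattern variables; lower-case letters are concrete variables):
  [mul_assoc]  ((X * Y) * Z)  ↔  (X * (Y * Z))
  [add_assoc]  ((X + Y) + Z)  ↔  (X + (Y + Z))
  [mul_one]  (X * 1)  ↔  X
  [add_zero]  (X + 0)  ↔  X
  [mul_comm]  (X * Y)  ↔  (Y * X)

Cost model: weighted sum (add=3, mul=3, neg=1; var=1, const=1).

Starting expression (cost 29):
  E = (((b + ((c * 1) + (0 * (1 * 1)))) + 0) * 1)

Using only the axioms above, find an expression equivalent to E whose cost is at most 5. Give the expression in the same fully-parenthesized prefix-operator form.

(b + c)   [cost 5]

1. [mul_one →] (1 * 1)  →  1;  E = (((b + ((c * 1) + (0 * 1))) + 0) * 1)
2. [add_zero →] ((b + ((c * 1) + (0 * 1))) + 0)  →  (b + ((c * 1) + (0 * 1)));  E = ((b + ((c * 1) + (0 * 1))) * 1)
3. [mul_one →] ((b + ((c * 1) + (0 * 1))) * 1)  →  (b + ((c * 1) + (0 * 1)))
4. [mul_one →] (c * 1)  →  c;  E = (b + (c + (0 * 1)))
5. [mul_one →] (0 * 1)  →  0;  E = (b + (c + 0))
6. [add_zero →] (c + 0)  →  c;  cost 5 ≤ 5, done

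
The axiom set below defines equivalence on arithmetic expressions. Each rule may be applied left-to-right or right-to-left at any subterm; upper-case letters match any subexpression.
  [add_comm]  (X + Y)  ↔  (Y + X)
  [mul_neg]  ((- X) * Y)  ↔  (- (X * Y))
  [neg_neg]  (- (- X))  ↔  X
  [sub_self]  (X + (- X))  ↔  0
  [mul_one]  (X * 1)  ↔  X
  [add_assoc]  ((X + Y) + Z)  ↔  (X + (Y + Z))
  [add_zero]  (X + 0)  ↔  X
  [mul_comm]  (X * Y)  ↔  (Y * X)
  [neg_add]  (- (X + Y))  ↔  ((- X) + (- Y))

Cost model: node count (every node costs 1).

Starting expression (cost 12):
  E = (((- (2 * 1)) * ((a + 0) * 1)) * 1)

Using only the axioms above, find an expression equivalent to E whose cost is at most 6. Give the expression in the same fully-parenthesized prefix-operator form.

((- 2) * (a * 1))   [cost 6]

step 1: mul_one (→) rewrites (((- (2 * 1)) * ((a + 0) * 1)) * 1) into ((- (2 * 1)) * ((a + 0) * 1))
step 2: add_zero (→) rewrites (a + 0) into a, now ((- (2 * 1)) * (a * 1))
step 3: mul_one (→) rewrites (2 * 1) into 2, reaching cost 6 (bound 6)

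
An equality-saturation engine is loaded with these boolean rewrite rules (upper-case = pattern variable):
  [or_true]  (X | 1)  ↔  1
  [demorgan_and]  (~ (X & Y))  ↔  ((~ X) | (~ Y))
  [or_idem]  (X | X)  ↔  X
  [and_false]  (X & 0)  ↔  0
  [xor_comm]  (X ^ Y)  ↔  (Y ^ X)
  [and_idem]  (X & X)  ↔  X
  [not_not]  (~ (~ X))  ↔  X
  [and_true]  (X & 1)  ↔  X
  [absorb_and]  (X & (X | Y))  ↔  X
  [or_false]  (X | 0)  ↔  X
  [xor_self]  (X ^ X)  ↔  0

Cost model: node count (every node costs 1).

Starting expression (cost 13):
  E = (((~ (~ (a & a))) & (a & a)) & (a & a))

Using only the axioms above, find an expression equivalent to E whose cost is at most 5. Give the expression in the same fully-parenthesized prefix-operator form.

(a & (a & a))   [cost 5]

(1) (~ (~ (a & a)))  =[not_not →]=  (a & a)    ⊢ (((a & a) & (a & a)) & (a & a))
(2) ((a & a) & (a & a))  =[and_idem →]=  (a & a)    ⊢ ((a & a) & (a & a))
(3) (a & a)  =[and_idem →]=  a    ⊢ cost 5, within 5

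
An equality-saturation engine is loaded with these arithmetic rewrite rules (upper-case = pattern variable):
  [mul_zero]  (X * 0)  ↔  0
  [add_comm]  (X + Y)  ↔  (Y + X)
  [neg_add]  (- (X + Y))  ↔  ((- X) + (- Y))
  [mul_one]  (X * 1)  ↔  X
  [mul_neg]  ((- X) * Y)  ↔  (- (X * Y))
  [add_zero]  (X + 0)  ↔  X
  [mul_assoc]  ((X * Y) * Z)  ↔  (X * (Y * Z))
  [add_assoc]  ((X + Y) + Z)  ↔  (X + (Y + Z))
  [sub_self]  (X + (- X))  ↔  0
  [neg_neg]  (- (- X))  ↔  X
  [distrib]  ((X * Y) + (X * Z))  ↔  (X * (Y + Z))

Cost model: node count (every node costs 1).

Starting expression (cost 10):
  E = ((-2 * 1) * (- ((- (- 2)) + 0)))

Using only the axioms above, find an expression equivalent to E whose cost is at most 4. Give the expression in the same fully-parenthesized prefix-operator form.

1. [add_zero →] ((- (- 2)) + 0)  →  (- (- 2));  E = ((-2 * 1) * (- (- (- 2))))
2. [neg_neg →] (- (- 2))  →  2;  E = ((-2 * 1) * (- 2))
3. [mul_one →] (-2 * 1)  →  -2;  cost 4 ≤ 4, done

(-2 * (- 2))   [cost 4]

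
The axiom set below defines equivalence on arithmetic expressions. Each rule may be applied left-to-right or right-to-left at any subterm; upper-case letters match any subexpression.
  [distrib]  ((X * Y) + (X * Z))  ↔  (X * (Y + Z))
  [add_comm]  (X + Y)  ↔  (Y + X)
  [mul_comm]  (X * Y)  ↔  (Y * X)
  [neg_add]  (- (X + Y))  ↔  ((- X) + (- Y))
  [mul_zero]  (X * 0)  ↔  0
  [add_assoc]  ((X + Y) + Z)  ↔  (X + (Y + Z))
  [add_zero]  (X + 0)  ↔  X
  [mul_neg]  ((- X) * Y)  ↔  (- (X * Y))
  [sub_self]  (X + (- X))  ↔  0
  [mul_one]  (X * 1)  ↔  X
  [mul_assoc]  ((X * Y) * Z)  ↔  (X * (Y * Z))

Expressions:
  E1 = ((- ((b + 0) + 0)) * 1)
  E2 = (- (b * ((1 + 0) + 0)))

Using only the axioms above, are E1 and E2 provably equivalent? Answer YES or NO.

1. [add_zero →] ((b + 0) + 0)  →  (b + 0);  E1 = ((- (b + 0)) * 1)
2. [add_zero →] (b + 0)  →  b;  E1 = ((- b) * 1)
3. [mul_one →] ((- b) * 1)  →  (- b)
4. [mul_one ←] b  →  (b * 1);  E1 = (- (b * 1))
5. [add_zero ←] 1  →  (1 + 0);  E1 = (- (b * (1 + 0)))
6. [add_zero ←] 1  →  (1 + 0);  this is E2

YES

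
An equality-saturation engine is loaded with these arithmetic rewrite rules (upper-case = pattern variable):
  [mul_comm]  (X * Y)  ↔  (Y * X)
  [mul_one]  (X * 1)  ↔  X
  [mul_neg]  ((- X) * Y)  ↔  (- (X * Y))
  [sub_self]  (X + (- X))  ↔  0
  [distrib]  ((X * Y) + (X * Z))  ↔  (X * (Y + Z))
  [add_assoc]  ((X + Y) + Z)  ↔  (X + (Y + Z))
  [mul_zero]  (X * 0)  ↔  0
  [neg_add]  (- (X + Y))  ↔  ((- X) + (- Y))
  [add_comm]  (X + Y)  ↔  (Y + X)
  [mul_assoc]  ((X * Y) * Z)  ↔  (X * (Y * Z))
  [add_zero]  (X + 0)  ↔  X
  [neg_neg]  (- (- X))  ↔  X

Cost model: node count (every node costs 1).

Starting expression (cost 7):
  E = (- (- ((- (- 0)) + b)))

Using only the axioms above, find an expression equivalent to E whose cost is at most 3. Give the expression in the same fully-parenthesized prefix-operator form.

(1) (- (- 0))  =[neg_neg →]=  0    ⊢ (- (- (0 + b)))
(2) (0 + b)  =[add_comm →]=  (b + 0)    ⊢ (- (- (b + 0)))
(3) (b + 0)  =[add_zero →]=  b    ⊢ cost 3, within 3

(- (- b))   [cost 3]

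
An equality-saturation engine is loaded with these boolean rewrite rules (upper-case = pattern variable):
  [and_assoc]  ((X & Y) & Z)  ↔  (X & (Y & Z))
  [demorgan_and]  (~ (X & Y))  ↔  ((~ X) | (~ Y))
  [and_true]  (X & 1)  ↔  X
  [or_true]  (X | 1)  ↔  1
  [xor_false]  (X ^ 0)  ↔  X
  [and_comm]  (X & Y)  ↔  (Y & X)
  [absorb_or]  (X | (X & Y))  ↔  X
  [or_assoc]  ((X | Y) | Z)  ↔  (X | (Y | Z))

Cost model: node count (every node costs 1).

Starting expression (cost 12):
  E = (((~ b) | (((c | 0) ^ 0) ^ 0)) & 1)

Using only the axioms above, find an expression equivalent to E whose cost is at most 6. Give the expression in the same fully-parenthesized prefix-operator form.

((~ b) | (c | 0))   [cost 6]

1. [and_true →] (((~ b) | (((c | 0) ^ 0) ^ 0)) & 1)  →  ((~ b) | (((c | 0) ^ 0) ^ 0))
2. [xor_false →] (((c | 0) ^ 0) ^ 0)  →  ((c | 0) ^ 0);  E = ((~ b) | ((c | 0) ^ 0))
3. [xor_false →] ((c | 0) ^ 0)  →  (c | 0);  cost 6 ≤ 6, done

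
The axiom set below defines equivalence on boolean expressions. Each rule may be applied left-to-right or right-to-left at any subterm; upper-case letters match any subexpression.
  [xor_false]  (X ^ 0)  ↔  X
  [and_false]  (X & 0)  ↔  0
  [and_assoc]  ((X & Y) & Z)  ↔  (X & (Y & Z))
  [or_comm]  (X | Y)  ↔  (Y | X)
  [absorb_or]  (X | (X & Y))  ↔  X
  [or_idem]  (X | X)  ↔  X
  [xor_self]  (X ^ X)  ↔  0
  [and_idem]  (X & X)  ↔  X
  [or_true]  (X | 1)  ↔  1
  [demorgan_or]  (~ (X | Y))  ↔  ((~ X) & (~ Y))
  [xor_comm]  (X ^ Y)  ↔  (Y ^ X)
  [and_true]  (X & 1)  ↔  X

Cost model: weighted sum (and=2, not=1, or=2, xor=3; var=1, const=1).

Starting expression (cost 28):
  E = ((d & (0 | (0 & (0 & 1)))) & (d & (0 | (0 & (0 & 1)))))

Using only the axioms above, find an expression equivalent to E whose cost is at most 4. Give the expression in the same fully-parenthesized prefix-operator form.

(d & 0)   [cost 4]

(1) ((d & (0 | (0 & (0 & 1)))) & (d & (0 | (0 & (0 & 1)))))  =[and_idem →]=  (d & (0 | (0 & (0 & 1))))
(2) (0 & 1)  =[and_true →]=  0    ⊢ (d & (0 | (0 & 0)))
(3) (0 | (0 & 0))  =[absorb_or →]=  0    ⊢ cost 4, within 4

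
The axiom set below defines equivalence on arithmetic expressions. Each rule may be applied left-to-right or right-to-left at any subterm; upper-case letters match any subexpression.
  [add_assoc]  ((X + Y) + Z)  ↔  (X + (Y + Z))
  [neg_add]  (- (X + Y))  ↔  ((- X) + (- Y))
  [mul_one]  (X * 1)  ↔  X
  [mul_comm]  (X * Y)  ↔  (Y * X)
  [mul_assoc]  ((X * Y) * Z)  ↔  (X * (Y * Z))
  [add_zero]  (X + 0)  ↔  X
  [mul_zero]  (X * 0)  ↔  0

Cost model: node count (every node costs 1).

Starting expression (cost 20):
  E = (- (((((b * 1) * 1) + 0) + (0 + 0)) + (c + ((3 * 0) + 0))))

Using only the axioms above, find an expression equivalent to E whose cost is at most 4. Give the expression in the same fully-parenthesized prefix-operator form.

1. [mul_one →] ((b * 1) * 1)  →  (b * 1);  E = (- ((((b * 1) + 0) + (0 + 0)) + (c + ((3 * 0) + 0))))
2. [add_zero →] ((3 * 0) + 0)  →  (3 * 0);  E = (- ((((b * 1) + 0) + (0 + 0)) + (c + (3 * 0))))
3. [add_zero →] (0 + 0)  →  0;  E = (- ((((b * 1) + 0) + 0) + (c + (3 * 0))))
4. [mul_zero →] (3 * 0)  →  0;  E = (- ((((b * 1) + 0) + 0) + (c + 0)))
5. [add_zero →] ((b * 1) + 0)  →  (b * 1);  E = (- (((b * 1) + 0) + (c + 0)))
6. [mul_one →] (b * 1)  →  b;  E = (- ((b + 0) + (c + 0)))
7. [add_zero →] (c + 0)  →  c;  E = (- ((b + 0) + c))
8. [add_zero →] (b + 0)  →  b;  cost 4 ≤ 4, done

(- (b + c))   [cost 4]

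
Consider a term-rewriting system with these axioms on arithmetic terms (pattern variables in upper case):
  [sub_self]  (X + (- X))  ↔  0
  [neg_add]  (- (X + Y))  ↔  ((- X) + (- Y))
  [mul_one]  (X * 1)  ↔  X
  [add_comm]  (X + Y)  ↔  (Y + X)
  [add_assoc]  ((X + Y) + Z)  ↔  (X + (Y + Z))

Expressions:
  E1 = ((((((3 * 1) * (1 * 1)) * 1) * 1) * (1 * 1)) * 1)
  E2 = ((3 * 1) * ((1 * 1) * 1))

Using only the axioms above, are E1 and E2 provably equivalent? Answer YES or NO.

step 1: mul_one (→) rewrites (((3 * 1) * (1 * 1)) * 1) into ((3 * 1) * (1 * 1)), now (((((3 * 1) * (1 * 1)) * 1) * (1 * 1)) * 1)
step 2: mul_one (→) rewrites (1 * 1) into 1, now (((((3 * 1) * (1 * 1)) * 1) * 1) * 1)
step 3: mul_one (→) rewrites (1 * 1) into 1, now (((((3 * 1) * 1) * 1) * 1) * 1)
step 4: mul_one (→) rewrites (((((3 * 1) * 1) * 1) * 1) * 1) into ((((3 * 1) * 1) * 1) * 1)
step 5: mul_one (→) rewrites ((((3 * 1) * 1) * 1) * 1) into (((3 * 1) * 1) * 1)
step 6: mul_one (→) rewrites (((3 * 1) * 1) * 1) into ((3 * 1) * 1)
step 7: mul_one (←) rewrites 1 into (1 * 1), now ((3 * 1) * (1 * 1))
step 8: mul_one (←) rewrites (1 * 1) into ((1 * 1) * 1), which is E2

YES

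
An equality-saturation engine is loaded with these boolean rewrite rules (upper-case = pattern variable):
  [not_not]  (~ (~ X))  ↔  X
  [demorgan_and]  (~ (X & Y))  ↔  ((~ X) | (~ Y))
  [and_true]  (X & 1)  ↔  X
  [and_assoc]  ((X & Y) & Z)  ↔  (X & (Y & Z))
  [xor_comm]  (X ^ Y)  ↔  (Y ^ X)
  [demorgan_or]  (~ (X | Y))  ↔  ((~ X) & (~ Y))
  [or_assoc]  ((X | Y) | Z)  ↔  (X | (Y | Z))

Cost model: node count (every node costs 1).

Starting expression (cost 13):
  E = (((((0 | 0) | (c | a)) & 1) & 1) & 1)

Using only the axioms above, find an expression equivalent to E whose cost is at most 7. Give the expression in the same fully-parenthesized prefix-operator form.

((0 | 0) | (c | a))   [cost 7]

(1) (((((0 | 0) | (c | a)) & 1) & 1) & 1)  =[and_true →]=  ((((0 | 0) | (c | a)) & 1) & 1)
(2) (((0 | 0) | (c | a)) & 1)  =[and_true →]=  ((0 | 0) | (c | a))    ⊢ (((0 | 0) | (c | a)) & 1)
(3) (((0 | 0) | (c | a)) & 1)  =[and_true →]=  ((0 | 0) | (c | a))    ⊢ cost 7, within 7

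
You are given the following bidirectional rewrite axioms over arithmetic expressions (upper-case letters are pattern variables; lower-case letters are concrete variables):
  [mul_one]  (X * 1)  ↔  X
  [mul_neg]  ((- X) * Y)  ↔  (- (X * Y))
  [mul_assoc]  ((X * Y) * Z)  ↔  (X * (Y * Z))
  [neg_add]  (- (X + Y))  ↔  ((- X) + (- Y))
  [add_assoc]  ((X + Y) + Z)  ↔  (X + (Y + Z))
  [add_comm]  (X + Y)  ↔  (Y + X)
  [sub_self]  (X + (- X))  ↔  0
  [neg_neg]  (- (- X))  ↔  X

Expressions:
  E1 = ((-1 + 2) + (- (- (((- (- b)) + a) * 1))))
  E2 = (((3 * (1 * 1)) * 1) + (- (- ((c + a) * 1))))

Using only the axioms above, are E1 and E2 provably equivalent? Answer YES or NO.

NO

Every axiom is a valid identity, so a rewrite proof would force E1 and E2 to agree under every assignment.
At a=0, b=0, c=0: E1 = 1 but E2 = 3; they differ, so no derivation exists.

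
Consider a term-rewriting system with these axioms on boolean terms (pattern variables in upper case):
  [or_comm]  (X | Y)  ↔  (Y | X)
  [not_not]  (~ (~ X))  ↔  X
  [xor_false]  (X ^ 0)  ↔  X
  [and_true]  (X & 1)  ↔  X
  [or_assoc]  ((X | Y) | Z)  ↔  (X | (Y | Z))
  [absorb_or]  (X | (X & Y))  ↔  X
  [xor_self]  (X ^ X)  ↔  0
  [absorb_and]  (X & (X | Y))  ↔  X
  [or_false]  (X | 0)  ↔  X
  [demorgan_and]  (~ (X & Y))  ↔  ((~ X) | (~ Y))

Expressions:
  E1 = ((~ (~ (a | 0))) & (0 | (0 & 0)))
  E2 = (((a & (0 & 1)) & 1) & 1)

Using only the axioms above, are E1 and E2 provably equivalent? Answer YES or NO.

(1) (0 | (0 & 0))  =[absorb_or →]=  0    ⊢ ((~ (~ (a | 0))) & 0)
(2) (a | 0)  =[or_false →]=  a    ⊢ ((~ (~ a)) & 0)
(3) (~ (~ a))  =[not_not →]=  a    ⊢ (a & 0)
(4) 0  =[and_true ←]=  (0 & 1)    ⊢ (a & (0 & 1))
(5) (a & (0 & 1))  =[and_true ←]=  ((a & (0 & 1)) & 1)
(6) (a & (0 & 1))  =[and_true ←]=  ((a & (0 & 1)) & 1)    ⊢ E2

YES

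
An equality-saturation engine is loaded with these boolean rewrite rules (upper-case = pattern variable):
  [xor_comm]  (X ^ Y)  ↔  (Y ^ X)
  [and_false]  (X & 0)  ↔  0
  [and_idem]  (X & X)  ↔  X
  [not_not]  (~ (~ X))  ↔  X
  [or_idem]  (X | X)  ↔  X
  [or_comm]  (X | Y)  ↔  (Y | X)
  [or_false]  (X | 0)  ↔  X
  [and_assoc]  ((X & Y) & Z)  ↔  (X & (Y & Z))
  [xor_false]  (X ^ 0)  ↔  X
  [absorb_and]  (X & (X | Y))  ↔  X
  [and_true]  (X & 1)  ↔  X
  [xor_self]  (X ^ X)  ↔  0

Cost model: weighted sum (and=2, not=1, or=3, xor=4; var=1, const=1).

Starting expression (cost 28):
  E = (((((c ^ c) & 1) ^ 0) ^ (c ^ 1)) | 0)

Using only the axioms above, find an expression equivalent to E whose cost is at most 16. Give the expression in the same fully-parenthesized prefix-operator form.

1. [xor_false →] (((c ^ c) & 1) ^ 0)  →  ((c ^ c) & 1);  E = ((((c ^ c) & 1) ^ (c ^ 1)) | 0)
2. [and_true →] ((c ^ c) & 1)  →  (c ^ c);  E = (((c ^ c) ^ (c ^ 1)) | 0)
3. [or_false →] (((c ^ c) ^ (c ^ 1)) | 0)  →  ((c ^ c) ^ (c ^ 1));  cost 16 ≤ 16, done

((c ^ c) ^ (c ^ 1))   [cost 16]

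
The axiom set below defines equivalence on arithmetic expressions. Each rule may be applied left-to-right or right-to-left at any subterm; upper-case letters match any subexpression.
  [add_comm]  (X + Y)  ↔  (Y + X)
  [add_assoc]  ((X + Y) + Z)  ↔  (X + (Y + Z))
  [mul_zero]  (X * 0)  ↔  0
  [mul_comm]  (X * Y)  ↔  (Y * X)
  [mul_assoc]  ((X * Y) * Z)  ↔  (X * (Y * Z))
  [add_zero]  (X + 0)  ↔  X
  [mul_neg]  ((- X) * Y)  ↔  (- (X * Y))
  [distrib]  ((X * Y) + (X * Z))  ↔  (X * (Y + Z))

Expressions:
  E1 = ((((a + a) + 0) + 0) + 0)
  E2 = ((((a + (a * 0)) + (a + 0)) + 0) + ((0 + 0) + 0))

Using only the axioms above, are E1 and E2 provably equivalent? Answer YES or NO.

YES

1. [add_zero →] ((((a + a) + 0) + 0) + 0)  →  (((a + a) + 0) + 0)
2. [add_zero →] ((a + a) + 0)  →  (a + a);  E1 = ((a + a) + 0)
3. [add_zero ←] 0  →  (0 + 0);  E1 = ((a + a) + (0 + 0))
4. [add_zero ←] 0  →  (0 + 0);  E1 = ((a + a) + (0 + (0 + 0)))
5. [add_comm →] (0 + (0 + 0))  →  ((0 + 0) + 0);  E1 = ((a + a) + ((0 + 0) + 0))
6. [add_zero ←] (a + a)  →  ((a + a) + 0);  E1 = (((a + a) + 0) + ((0 + 0) + 0))
7. [add_zero ←] a  →  (a + 0);  E1 = (((a + (a + 0)) + 0) + ((0 + 0) + 0))
8. [add_zero ←] a  →  (a + 0);  E1 = ((((a + 0) + (a + 0)) + 0) + ((0 + 0) + 0))
9. [mul_zero ←] 0  →  (a * 0);  this is E2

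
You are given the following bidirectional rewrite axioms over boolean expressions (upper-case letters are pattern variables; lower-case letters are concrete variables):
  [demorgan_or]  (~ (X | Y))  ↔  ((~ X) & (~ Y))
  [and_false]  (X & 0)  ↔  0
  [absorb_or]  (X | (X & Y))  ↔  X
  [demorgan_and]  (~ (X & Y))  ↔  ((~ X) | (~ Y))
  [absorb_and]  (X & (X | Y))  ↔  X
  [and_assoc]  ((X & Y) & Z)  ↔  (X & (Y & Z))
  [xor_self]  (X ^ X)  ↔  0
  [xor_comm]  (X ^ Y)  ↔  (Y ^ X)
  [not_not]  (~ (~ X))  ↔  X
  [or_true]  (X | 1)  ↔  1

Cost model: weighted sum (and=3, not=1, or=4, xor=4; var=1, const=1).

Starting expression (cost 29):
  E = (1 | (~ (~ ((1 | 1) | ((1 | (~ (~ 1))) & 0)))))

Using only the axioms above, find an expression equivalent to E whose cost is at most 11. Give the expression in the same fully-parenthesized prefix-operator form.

(1 | (1 | 1))   [cost 11]

1. [not_not →] (~ (~ ((1 | 1) | ((1 | (~ (~ 1))) & 0))))  →  ((1 | 1) | ((1 | (~ (~ 1))) & 0));  E = (1 | ((1 | 1) | ((1 | (~ (~ 1))) & 0)))
2. [not_not →] (~ (~ 1))  →  1;  E = (1 | ((1 | 1) | ((1 | 1) & 0)))
3. [absorb_or →] ((1 | 1) | ((1 | 1) & 0))  →  (1 | 1);  cost 11 ≤ 11, done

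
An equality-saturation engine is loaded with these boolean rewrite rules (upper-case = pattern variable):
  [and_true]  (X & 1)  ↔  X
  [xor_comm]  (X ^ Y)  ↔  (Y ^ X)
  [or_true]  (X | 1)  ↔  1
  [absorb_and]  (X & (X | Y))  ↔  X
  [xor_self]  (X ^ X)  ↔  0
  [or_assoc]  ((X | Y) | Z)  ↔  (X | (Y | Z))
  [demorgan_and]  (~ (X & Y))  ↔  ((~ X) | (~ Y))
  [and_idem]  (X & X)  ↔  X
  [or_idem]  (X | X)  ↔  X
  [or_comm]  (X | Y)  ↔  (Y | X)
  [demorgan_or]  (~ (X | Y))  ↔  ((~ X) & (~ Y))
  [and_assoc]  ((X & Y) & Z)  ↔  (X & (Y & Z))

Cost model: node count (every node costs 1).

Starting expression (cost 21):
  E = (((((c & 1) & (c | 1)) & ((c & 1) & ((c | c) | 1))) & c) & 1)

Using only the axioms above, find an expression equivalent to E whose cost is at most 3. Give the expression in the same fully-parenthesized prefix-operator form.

(1) (c | c)  =[or_idem →]=  c    ⊢ (((((c & 1) & (c | 1)) & ((c & 1) & (c | 1))) & c) & 1)
(2) (((c & 1) & (c | 1)) & ((c & 1) & (c | 1)))  =[and_idem →]=  ((c & 1) & (c | 1))    ⊢ ((((c & 1) & (c | 1)) & c) & 1)
(3) (c & 1)  =[and_true →]=  c    ⊢ (((c & (c | 1)) & c) & 1)
(4) (c & (c | 1))  =[absorb_and →]=  c    ⊢ ((c & c) & 1)
(5) ((c & c) & 1)  =[and_true →]=  (c & c)    ⊢ cost 3, within 3

(c & c)   [cost 3]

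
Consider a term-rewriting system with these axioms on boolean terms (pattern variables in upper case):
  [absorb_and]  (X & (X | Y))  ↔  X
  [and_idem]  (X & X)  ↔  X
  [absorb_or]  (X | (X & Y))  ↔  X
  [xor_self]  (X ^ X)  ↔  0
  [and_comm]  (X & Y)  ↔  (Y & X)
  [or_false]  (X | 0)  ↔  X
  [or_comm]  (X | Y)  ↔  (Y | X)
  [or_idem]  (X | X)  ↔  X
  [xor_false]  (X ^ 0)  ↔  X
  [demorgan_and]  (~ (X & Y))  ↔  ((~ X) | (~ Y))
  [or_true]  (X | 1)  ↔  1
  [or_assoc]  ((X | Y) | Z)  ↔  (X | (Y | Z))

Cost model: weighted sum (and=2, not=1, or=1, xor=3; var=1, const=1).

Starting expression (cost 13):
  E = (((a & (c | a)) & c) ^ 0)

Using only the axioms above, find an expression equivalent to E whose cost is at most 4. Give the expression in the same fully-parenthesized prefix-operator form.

(a & c)   [cost 4]

(1) (c | a)  =[or_comm →]=  (a | c)    ⊢ (((a & (a | c)) & c) ^ 0)
(2) (((a & (a | c)) & c) ^ 0)  =[xor_false →]=  ((a & (a | c)) & c)
(3) (a & (a | c))  =[absorb_and →]=  a    ⊢ cost 4, within 4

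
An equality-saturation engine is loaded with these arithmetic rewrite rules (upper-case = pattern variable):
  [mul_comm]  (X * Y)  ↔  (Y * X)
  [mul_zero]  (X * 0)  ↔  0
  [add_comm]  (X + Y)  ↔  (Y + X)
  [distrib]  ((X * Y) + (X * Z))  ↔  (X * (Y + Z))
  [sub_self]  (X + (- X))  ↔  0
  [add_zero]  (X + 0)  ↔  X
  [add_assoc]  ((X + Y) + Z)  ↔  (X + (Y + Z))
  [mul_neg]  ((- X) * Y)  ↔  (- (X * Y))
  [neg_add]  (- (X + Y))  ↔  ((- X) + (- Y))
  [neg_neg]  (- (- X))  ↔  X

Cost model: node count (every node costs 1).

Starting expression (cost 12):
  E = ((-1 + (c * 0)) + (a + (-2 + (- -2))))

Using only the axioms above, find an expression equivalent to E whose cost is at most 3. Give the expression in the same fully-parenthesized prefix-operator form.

(1) (-2 + (- -2))  =[sub_self →]=  0    ⊢ ((-1 + (c * 0)) + (a + 0))
(2) (c * 0)  =[mul_zero →]=  0    ⊢ ((-1 + 0) + (a + 0))
(3) (-1 + 0)  =[add_zero →]=  -1    ⊢ (-1 + (a + 0))
(4) (a + 0)  =[add_zero →]=  a    ⊢ cost 3, within 3

(-1 + a)   [cost 3]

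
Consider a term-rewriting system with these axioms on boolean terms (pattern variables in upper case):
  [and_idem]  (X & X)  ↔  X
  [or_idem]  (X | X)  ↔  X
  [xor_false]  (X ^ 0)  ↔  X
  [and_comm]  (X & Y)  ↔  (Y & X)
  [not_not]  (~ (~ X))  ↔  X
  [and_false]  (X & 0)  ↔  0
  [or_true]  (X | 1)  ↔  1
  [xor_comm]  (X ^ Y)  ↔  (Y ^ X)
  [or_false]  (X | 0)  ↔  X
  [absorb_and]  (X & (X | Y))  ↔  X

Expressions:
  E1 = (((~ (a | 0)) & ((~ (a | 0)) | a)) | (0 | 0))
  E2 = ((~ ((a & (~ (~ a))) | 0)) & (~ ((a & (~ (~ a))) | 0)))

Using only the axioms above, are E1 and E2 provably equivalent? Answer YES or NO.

YES

1. [absorb_and →] ((~ (a | 0)) & ((~ (a | 0)) | a))  →  (~ (a | 0));  E1 = ((~ (a | 0)) | (0 | 0))
2. [or_idem →] (0 | 0)  →  0;  E1 = ((~ (a | 0)) | 0)
3. [or_false →] ((~ (a | 0)) | 0)  →  (~ (a | 0))
4. [and_idem ←] a  →  (a & a);  E1 = (~ ((a & a) | 0))
5. [not_not ←] a  →  (~ (~ a));  E1 = (~ ((a & (~ (~ a))) | 0))
6. [and_idem ←] (~ ((a & (~ (~ a))) | 0))  →  ((~ ((a & (~ (~ a))) | 0)) & (~ ((a & (~ (~ a))) | 0)));  this is E2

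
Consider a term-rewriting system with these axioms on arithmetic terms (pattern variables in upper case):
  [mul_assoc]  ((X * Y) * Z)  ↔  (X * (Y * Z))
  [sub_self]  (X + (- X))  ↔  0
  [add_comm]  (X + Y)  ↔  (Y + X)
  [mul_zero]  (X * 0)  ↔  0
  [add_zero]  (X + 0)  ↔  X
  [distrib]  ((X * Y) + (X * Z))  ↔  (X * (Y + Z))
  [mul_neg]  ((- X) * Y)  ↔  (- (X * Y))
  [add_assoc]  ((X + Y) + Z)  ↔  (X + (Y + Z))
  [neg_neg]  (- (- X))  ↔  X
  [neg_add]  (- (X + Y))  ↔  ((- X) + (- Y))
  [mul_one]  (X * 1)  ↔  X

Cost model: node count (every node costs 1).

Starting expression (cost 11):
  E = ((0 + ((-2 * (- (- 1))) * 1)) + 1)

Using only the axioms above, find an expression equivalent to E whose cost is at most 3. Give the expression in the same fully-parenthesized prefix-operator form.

(-2 + 1)   [cost 3]

step 1: neg_neg (→) rewrites (- (- 1)) into 1, now ((0 + ((-2 * 1) * 1)) + 1)
step 2: add_assoc (→) rewrites ((0 + ((-2 * 1) * 1)) + 1) into (0 + (((-2 * 1) * 1) + 1))
step 3: mul_one (→) rewrites ((-2 * 1) * 1) into (-2 * 1), now (0 + ((-2 * 1) + 1))
step 4: add_comm (→) rewrites (0 + ((-2 * 1) + 1)) into (((-2 * 1) + 1) + 0)
step 5: add_zero (→) rewrites (((-2 * 1) + 1) + 0) into ((-2 * 1) + 1)
step 6: mul_one (→) rewrites (-2 * 1) into -2, reaching cost 3 (bound 3)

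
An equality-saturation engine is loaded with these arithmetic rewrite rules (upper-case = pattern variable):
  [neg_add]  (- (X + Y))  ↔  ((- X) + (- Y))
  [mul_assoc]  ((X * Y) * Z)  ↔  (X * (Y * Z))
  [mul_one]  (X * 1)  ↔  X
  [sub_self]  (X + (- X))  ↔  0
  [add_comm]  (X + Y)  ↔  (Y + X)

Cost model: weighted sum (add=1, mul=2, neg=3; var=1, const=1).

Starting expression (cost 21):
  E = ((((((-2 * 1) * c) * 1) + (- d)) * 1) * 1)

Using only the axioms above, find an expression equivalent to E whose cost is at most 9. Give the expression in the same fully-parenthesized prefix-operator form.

(1) ((((((-2 * 1) * c) * 1) + (- d)) * 1) * 1)  =[mul_one →]=  (((((-2 * 1) * c) * 1) + (- d)) * 1)
(2) (-2 * 1)  =[mul_one →]=  -2    ⊢ ((((-2 * c) * 1) + (- d)) * 1)
(3) ((((-2 * c) * 1) + (- d)) * 1)  =[mul_one →]=  (((-2 * c) * 1) + (- d))
(4) ((-2 * c) * 1)  =[mul_one →]=  (-2 * c)    ⊢ cost 9, within 9

((-2 * c) + (- d))   [cost 9]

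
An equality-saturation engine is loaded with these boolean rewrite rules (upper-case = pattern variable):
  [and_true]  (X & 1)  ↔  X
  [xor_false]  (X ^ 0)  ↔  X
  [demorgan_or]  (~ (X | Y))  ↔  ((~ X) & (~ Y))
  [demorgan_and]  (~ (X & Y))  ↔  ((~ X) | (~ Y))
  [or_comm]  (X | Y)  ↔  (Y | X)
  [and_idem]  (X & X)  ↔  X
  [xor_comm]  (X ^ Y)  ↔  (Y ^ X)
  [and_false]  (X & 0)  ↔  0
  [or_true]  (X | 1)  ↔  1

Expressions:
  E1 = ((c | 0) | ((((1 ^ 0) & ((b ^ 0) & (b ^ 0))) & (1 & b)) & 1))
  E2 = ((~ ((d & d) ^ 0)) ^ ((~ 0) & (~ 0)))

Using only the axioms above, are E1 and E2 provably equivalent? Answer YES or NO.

NO

All listed rules preserve value, hence provable equivalence implies equal values everywhere; look for a separating assignment.
b=0, c=0, d=1 gives E1 ↦ 0, E2 ↦ 1; values differ ⇒ not provably equivalent.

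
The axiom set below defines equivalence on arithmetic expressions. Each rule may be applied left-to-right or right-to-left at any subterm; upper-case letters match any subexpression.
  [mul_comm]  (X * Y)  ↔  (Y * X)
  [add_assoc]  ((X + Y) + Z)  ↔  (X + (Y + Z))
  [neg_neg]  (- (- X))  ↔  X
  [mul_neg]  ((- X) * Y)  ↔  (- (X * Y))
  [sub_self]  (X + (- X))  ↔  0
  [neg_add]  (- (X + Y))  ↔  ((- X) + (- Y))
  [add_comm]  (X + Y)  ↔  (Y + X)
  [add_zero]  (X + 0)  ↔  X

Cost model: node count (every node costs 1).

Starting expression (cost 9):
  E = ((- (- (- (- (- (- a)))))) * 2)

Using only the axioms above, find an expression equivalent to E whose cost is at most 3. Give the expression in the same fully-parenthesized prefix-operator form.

step 1: neg_neg (→) rewrites (- (- a)) into a, now ((- (- (- (- a)))) * 2)
step 2: neg_neg (→) rewrites (- (- a)) into a, now ((- (- a)) * 2)
step 3: neg_neg (→) rewrites (- (- a)) into a, reaching cost 3 (bound 3)

(a * 2)   [cost 3]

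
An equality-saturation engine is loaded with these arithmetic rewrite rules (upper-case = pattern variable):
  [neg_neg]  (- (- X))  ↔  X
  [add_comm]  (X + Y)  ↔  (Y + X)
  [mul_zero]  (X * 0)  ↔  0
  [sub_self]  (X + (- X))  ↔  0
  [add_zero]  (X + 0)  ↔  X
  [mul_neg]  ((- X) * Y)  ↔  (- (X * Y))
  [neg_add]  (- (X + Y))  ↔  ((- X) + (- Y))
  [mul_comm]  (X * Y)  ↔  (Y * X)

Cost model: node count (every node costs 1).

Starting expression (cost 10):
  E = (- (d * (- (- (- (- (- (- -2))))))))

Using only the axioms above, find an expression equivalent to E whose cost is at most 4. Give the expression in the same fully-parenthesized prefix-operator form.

step 1: neg_neg (→) rewrites (- (- (- (- (- (- -2)))))) into (- (- (- (- -2)))), now (- (d * (- (- (- (- -2))))))
step 2: neg_neg (→) rewrites (- (- -2)) into -2, now (- (d * (- (- -2))))
step 3: neg_neg (→) rewrites (- (- -2)) into -2, reaching cost 4 (bound 4)

(- (d * -2))   [cost 4]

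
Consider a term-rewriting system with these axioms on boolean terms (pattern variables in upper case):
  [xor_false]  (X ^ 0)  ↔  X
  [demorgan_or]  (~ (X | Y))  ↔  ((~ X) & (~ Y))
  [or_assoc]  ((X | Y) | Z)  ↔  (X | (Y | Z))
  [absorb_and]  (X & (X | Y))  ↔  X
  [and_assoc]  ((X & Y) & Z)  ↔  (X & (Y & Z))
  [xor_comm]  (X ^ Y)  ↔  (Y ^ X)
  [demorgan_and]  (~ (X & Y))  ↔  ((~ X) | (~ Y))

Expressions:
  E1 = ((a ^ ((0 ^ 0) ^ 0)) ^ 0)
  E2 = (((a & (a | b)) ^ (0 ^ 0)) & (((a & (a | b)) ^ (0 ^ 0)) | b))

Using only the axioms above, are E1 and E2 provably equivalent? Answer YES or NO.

YES

(1) ((0 ^ 0) ^ 0)  =[xor_false →]=  (0 ^ 0)    ⊢ ((a ^ (0 ^ 0)) ^ 0)
(2) ((a ^ (0 ^ 0)) ^ 0)  =[xor_false →]=  (a ^ (0 ^ 0))
(3) a  =[absorb_and ←]=  (a & (a | b))    ⊢ ((a & (a | b)) ^ (0 ^ 0))
(4) ((a & (a | b)) ^ (0 ^ 0))  =[absorb_and ←]=  (((a & (a | b)) ^ (0 ^ 0)) & (((a & (a | b)) ^ (0 ^ 0)) | b))    ⊢ E2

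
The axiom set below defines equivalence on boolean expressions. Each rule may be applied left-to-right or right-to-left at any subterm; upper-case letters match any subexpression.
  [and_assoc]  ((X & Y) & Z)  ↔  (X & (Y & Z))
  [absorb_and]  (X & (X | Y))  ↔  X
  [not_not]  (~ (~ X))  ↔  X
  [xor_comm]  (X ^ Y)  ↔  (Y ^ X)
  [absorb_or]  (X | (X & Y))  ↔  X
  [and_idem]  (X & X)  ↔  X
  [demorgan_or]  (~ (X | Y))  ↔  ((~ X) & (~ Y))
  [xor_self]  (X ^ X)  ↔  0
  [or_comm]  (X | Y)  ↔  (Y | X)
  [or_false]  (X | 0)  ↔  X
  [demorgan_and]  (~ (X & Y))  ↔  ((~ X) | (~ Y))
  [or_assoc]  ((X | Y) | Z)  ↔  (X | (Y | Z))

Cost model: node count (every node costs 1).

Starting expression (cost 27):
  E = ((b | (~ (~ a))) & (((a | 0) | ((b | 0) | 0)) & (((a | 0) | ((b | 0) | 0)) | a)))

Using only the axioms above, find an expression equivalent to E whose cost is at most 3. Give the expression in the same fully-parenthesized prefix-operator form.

(b | a)   [cost 3]

step 1: absorb_and (→) rewrites (((a | 0) | ((b | 0) | 0)) & (((a | 0) | ((b | 0) | 0)) | a)) into ((a | 0) | ((b | 0) | 0)), now ((b | (~ (~ a))) & ((a | 0) | ((b | 0) | 0)))
step 2: or_false (→) rewrites (b | 0) into b, now ((b | (~ (~ a))) & ((a | 0) | (b | 0)))
step 3: or_comm (→) rewrites ((a | 0) | (b | 0)) into ((b | 0) | (a | 0)), now ((b | (~ (~ a))) & ((b | 0) | (a | 0)))
step 4: or_false (→) rewrites (b | 0) into b, now ((b | (~ (~ a))) & (b | (a | 0)))
step 5: or_false (→) rewrites (a | 0) into a, now ((b | (~ (~ a))) & (b | a))
step 6: not_not (→) rewrites (~ (~ a)) into a, now ((b | a) & (b | a))
step 7: and_idem (→) rewrites ((b | a) & (b | a)) into (b | a), reaching cost 3 (bound 3)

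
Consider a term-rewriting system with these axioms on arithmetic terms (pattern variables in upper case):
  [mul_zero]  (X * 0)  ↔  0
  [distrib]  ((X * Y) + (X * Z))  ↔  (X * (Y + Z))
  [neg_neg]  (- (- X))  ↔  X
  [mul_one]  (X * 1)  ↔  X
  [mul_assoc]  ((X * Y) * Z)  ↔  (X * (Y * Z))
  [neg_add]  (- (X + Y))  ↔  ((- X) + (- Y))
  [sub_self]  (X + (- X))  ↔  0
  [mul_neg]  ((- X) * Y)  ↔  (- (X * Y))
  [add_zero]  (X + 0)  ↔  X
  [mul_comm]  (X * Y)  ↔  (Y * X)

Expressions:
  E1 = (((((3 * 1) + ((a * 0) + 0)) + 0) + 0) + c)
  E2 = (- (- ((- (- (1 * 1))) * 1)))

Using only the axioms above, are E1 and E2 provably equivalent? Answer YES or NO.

The axioms are sound identities: if E1 ↔* E2 then E1 and E2 evaluate identically under any assignment.
Under a=0, c=0: E1 evaluates to 3, E2 to 1. Distinct ⇒ no rewrite sequence connects them.

NO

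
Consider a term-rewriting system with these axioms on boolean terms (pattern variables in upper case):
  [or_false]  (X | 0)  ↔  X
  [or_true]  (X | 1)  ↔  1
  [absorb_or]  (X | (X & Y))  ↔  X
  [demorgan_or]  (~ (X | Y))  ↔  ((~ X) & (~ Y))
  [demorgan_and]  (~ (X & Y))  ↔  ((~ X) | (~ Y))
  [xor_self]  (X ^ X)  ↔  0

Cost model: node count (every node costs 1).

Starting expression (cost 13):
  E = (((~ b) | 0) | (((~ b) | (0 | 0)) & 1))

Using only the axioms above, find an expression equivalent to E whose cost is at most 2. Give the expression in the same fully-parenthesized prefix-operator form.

(~ b)   [cost 2]

1. [or_false →] (0 | 0)  →  0;  E = (((~ b) | 0) | (((~ b) | 0) & 1))
2. [absorb_or →] (((~ b) | 0) | (((~ b) | 0) & 1))  →  ((~ b) | 0)
3. [or_false →] ((~ b) | 0)  →  (~ b);  cost 2 ≤ 2, done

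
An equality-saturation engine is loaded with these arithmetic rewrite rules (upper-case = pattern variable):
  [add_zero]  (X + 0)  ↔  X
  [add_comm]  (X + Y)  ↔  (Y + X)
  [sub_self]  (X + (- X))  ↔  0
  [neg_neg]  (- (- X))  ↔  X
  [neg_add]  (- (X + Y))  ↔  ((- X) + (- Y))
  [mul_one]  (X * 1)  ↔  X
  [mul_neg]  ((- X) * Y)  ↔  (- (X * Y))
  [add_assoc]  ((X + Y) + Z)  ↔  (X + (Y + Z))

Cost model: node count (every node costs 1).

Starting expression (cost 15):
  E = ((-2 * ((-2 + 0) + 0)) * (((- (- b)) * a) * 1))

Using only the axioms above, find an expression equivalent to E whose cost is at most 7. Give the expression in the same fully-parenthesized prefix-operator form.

((-2 * -2) * (b * a))   [cost 7]

step 1: mul_one (→) rewrites (((- (- b)) * a) * 1) into ((- (- b)) * a), now ((-2 * ((-2 + 0) + 0)) * ((- (- b)) * a))
step 2: neg_neg (→) rewrites (- (- b)) into b, now ((-2 * ((-2 + 0) + 0)) * (b * a))
step 3: add_zero (→) rewrites (-2 + 0) into -2, now ((-2 * (-2 + 0)) * (b * a))
step 4: add_zero (→) rewrites (-2 + 0) into -2, reaching cost 7 (bound 7)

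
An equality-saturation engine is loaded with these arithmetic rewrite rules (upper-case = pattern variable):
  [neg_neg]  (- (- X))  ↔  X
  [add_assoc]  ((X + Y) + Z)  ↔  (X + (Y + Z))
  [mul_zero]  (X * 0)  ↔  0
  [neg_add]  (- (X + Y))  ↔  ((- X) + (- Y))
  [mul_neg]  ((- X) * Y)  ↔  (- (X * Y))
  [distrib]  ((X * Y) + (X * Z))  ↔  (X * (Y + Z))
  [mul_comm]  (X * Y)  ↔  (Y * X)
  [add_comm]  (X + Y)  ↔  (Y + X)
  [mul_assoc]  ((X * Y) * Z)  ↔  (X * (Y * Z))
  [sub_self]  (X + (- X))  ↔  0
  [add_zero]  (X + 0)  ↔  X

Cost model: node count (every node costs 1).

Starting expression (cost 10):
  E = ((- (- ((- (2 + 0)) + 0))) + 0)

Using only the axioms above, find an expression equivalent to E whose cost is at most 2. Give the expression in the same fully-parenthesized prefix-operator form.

(- 2)   [cost 2]

(1) ((- (2 + 0)) + 0)  =[add_zero →]=  (- (2 + 0))    ⊢ ((- (- (- (2 + 0)))) + 0)
(2) (- (- (- (2 + 0))))  =[neg_neg →]=  (- (2 + 0))    ⊢ ((- (2 + 0)) + 0)
(3) (2 + 0)  =[add_zero →]=  2    ⊢ ((- 2) + 0)
(4) ((- 2) + 0)  =[add_zero →]=  (- 2)    ⊢ cost 2, within 2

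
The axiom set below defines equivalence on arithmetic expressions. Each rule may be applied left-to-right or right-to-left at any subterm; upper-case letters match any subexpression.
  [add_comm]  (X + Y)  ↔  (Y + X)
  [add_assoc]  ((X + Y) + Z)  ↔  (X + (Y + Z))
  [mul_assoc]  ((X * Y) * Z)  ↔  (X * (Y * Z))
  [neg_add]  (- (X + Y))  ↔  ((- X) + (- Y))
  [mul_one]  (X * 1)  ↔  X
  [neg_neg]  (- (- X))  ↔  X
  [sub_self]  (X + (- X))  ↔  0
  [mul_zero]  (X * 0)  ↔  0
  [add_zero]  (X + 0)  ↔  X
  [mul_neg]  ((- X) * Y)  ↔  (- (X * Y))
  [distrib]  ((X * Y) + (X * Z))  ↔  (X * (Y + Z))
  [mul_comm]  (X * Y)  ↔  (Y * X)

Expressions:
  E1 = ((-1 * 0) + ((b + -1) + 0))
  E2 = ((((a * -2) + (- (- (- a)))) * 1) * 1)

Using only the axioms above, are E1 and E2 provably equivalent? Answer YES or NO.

NO

The axioms are sound identities: if E1 ↔* E2 then E1 and E2 evaluate identically under any assignment.
Under a=0, b=0: E1 evaluates to -1, E2 to 0. Distinct ⇒ no rewrite sequence connects them.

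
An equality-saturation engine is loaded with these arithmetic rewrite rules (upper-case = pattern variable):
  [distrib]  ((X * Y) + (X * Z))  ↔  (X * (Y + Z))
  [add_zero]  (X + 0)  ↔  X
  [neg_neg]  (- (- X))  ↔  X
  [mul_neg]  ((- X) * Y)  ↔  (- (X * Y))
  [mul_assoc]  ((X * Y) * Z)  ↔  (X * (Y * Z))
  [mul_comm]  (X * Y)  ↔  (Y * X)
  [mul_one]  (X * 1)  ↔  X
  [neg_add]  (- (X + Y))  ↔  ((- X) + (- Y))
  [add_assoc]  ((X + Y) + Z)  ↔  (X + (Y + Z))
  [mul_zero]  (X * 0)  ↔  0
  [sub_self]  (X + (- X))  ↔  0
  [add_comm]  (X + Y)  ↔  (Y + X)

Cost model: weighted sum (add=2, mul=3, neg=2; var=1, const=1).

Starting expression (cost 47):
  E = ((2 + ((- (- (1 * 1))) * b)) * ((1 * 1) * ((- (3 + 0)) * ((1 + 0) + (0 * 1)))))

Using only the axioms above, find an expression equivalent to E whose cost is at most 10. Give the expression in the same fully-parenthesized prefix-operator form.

((b + 2) * (- 3))   [cost 10]

1. [mul_one →] (1 * 1)  →  1;  E = ((2 + ((- (- 1)) * b)) * ((1 * 1) * ((- (3 + 0)) * ((1 + 0) + (0 * 1)))))
2. [add_zero →] (3 + 0)  →  3;  E = ((2 + ((- (- 1)) * b)) * ((1 * 1) * ((- 3) * ((1 + 0) + (0 * 1)))))
3. [mul_one →] (1 * 1)  →  1;  E = ((2 + ((- (- 1)) * b)) * (1 * ((- 3) * ((1 + 0) + (0 * 1)))))
4. [add_comm →] (2 + ((- (- 1)) * b))  →  (((- (- 1)) * b) + 2);  E = ((((- (- 1)) * b) + 2) * (1 * ((- 3) * ((1 + 0) + (0 * 1)))))
5. [mul_comm →] (1 * ((- 3) * ((1 + 0) + (0 * 1))))  →  (((- 3) * ((1 + 0) + (0 * 1))) * 1);  E = ((((- (- 1)) * b) + 2) * (((- 3) * ((1 + 0) + (0 * 1))) * 1))
6. [mul_comm →] ((- (- 1)) * b)  →  (b * (- (- 1)));  E = (((b * (- (- 1))) + 2) * (((- 3) * ((1 + 0) + (0 * 1))) * 1))
7. [add_zero →] (1 + 0)  →  1;  E = (((b * (- (- 1))) + 2) * (((- 3) * (1 + (0 * 1))) * 1))
8. [mul_one →] (0 * 1)  →  0;  E = (((b * (- (- 1))) + 2) * (((- 3) * (1 + 0)) * 1))
9. [neg_neg →] (- (- 1))  →  1;  E = (((b * 1) + 2) * (((- 3) * (1 + 0)) * 1))
10. [add_zero →] (1 + 0)  →  1;  E = (((b * 1) + 2) * (((- 3) * 1) * 1))
11. [mul_neg →] ((- 3) * 1)  →  (- (3 * 1));  E = (((b * 1) + 2) * ((- (3 * 1)) * 1))
12. [mul_one →] ((- (3 * 1)) * 1)  →  (- (3 * 1));  E = (((b * 1) + 2) * (- (3 * 1)))
13. [mul_one →] (b * 1)  →  b;  E = ((b + 2) * (- (3 * 1)))
14. [mul_one →] (3 * 1)  →  3;  cost 10 ≤ 10, done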